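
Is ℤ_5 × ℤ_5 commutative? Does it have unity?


Direct product ring; commutative with unity (1,1); but (1,0)·(0,1) = (0,0) gives zero divisors, so not an integral domain
Commutative: Yes
Integral domain: No
Has unity: Yes

ℤ_5 × ℤ_5: Commutative=Yes, Unity=Yes


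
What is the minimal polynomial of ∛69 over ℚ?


∛69 satisfies x³ - 69 = 0, irreducible over ℚ (no rational root; 69 is not a perfect cube)

Minimal polynomial: x³ - 69


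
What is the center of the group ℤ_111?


Z(G) = {g ∈ G | gx = xg for all x ∈ G}
ℤ_111 is abelian, so Z(G) = G

Z(ℤ_111) = ℤ_111


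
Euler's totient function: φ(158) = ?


Factor n: 158 = 2 × 79
φ(n) = n · ∏(1 - 1/p) over distinct primes p | n
φ(158) = 158 · (1 - 1/2) · (1 - 1/79) = 78

φ(158) = 78


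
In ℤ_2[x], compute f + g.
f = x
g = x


Add coefficients mod 2:
x^0: 0 + 0 = 0 (mod 2)
x^1: 1 + 1 = 0 (mod 2)
Result: 0

f + g = 0


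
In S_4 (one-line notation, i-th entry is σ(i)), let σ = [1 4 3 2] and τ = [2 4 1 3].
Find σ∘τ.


σ∘τ: apply τ first, then σ
1 →τ 2 →σ 4
2 →τ 4 →σ 2
3 →τ 1 →σ 1
4 →τ 3 →σ 3

σ∘τ = [4 2 1 3]


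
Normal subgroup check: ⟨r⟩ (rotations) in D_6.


H = ⟨r⟩ (rotations) in D_6
The rotation subgroup ⟨r⟩ has index 2 in D_6, so it is normal

Yes, normal subgroup


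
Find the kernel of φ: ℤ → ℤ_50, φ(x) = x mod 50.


Kernel = preimage of identity
ker(φ) = {x ∈ ℤ : x ≡ 0 (mod 50)} = 50ℤ = {0, ±50, ±100, ...}

ker(φ) = 50ℤ


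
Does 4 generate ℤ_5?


g generates ℤ_n iff gcd(g, n) = 1
gcd(4, 5) = 1
Since gcd = 1, 4 is a generator.

Yes, 4 generates ℤ_5


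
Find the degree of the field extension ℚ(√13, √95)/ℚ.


[ℚ(√13,√95):ℚ] = [ℚ(√13,√95):ℚ(√13)]·[ℚ(√13):ℚ] = 2·2 = 4

[ℚ(√13, √95)/ℚ] = 4


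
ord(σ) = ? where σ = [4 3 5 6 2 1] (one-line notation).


Cycle decomposition: (1 4 6) (2 3 5)
Cycle lengths: 3, 3
Order = lcm(3, 3) = 3

ord(σ) = 3


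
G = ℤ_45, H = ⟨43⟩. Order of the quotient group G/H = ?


|⟨43⟩| = n / gcd(43, 45) = 45 / 1 = 45
H is normal (ℤ_45 is abelian).
|G/H| = |G| / |H| = 45 / 45 = 1

|G/H| = 1


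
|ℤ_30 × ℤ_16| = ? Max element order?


|ℤ_30 × ℤ_16| = 30 × 16 = 480
Max element order = lcm(30,16) = 240
Cyclic? No (gcd=2)

|ℤ_30×ℤ_16| = 480, max element order = 240


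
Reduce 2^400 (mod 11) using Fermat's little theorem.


Fermat's little theorem: if p is prime and gcd(a,p)=1, then a^(p-1) ≡ 1 (mod p)
p = 11 is prime, gcd(2,11) = 1
Reduce exponent: 400 mod 10 = 0
So 2^400 ≡ 2^0 (mod 11)
2^0 = 1

2^400 ≡ 1 (mod 11)


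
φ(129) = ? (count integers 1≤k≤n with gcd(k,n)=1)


Factor n: 129 = 3 × 43
φ(n) = n · ∏(1 - 1/p) over distinct primes p | n
φ(129) = 129 · (1 - 1/3) · (1 - 1/43) = 84

φ(129) = 84


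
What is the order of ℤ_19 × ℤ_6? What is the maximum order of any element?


|ℤ_19 × ℤ_6| = 19 × 6 = 114
Max element order = lcm(19,6) = 114
Cyclic? Yes (gcd=1)

|ℤ_19×ℤ_6| = 114, max element order = 114


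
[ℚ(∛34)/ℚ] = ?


∛34 has minimal polynomial x³ - 34 (irreducible over ℚ since 34 is not a perfect cube)

[ℚ(∛34)/ℚ] = 3


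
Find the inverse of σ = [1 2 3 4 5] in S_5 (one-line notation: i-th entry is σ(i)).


To find σ⁻¹, swap domain and range:
σ(1) = 1 → σ⁻¹(1) = 1
σ(2) = 2 → σ⁻¹(2) = 2
σ(3) = 3 → σ⁻¹(3) = 3
σ(4) = 4 → σ⁻¹(4) = 4
σ(5) = 5 → σ⁻¹(5) = 5

σ⁻¹ = [1 2 3 4 5]


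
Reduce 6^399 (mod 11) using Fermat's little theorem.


Fermat's little theorem: if p is prime and gcd(a,p)=1, then a^(p-1) ≡ 1 (mod p)
p = 11 is prime, gcd(6,11) = 1
Reduce exponent: 399 mod 10 = 9
So 6^399 ≡ 6^9 (mod 11)
6^9 mod 11 = 2

6^399 ≡ 2 (mod 11)


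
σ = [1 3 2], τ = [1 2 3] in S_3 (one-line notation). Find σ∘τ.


σ∘τ: apply τ first, then σ
1 →τ 1 →σ 1
2 →τ 2 →σ 3
3 →τ 3 →σ 2

σ∘τ = [1 3 2]


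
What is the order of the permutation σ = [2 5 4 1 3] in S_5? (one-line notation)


Cycle decomposition: (1 2 5 3 4)
Cycle lengths: 5
Order = lcm(5) = 5

ord(σ) = 5


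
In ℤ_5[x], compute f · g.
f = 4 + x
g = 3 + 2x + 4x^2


Expand and collect like terms; reduce coefficients mod 5:
x^0: 4·3 = 12 ≡ 2 (mod 5)
x^1: 4·2 + 1·3 = 11 ≡ 1 (mod 5)
x^2: 4·4 + 1·2 = 18 ≡ 3 (mod 5)
x^3: 1·4 = 4 ≡ 4 (mod 5)
Result: 2 + x + 3x^2 + 4x^3

f · g = 2 + x + 3x^2 + 4x^3


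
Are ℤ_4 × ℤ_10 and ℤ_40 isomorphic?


Comparing ℤ_4 × ℤ_10 and ℤ_40:
gcd(4,10) = 2 ≠ 1. Max element order in ℤ_4×ℤ_10 is lcm(4,10) = 20 < 40, so it has no element of order 40

No, ℤ_4 × ℤ_10 ≇ ℤ_40


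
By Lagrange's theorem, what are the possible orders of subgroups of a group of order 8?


Lagrange's theorem: |H| divides |G|
|G| = 8
Divisors of 8: 1, 2, 4, 8

Possible subgroup orders: {1, 2, 4, 8}


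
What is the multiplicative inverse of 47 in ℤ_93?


Use the extended Euclidean algorithm to write 1 = 47·s + 93·t; then s mod 93 is the inverse.
Euclidean algorithm:
  47 = 0·93 + 47
  93 = 1·47 + 46
  47 = 1·46 + 1
  46 = 46·1 + 0
gcd(47,93) = 1
Back-substitution gives: 47·(2) + 93·(-1) = 1
So 47⁻¹ ≡ 2 ≡ 2 (mod 93)
Check: 47 × 2 = 94 ≡ 1 (mod 93) ✓

47⁻¹ ≡ 2 (mod 93)


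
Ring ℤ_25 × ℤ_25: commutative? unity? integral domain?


Direct product ring; commutative with unity (1,1); but (1,0)·(0,1) = (0,0) gives zero divisors, so not an integral domain
Commutative: Yes
Integral domain: No
Has unity: Yes

ℤ_25 × ℤ_25: Commutative=Yes, Unity=Yes


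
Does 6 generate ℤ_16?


g generates ℤ_n iff gcd(g, n) = 1
gcd(6, 16) = 2
Since gcd = 2 ≠ 1, ⟨6⟩ has order 8 < 16, so 6 is not a generator.

No, 6 does not generate ℤ_16


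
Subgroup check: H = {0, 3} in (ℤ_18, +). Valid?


Subgroup test for H = {0, 3} in (ℤ_18, +):
(1) 0 ∈ H? Yes
(2) Closure: for all a,b ∈ H, (a+b) mod 18 ∈ H? No  [counterexample: 3 + 3 = 6 ∉ H]
(3) Inverses: for all a ∈ H, -a mod 18 ∈ H? No

No, H is not a subgroup of ℤ_18


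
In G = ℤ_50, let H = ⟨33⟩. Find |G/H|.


|⟨33⟩| = n / gcd(33, 50) = 50 / 1 = 50
H is normal (ℤ_50 is abelian).
|G/H| = |G| / |H| = 50 / 50 = 1

|G/H| = 1


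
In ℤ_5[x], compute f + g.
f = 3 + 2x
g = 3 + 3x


Add coefficients mod 5:
x^0: 3 + 3 = 1 (mod 5)
x^1: 2 + 3 = 0 (mod 5)
Result: 1

f + g = 1


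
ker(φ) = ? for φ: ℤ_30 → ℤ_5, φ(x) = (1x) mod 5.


Kernel = preimage of identity
ker(φ) = {x ∈ ℤ_30 : 1x ≡ 0 (mod 5)}. Since 5 | 30, φ is well-defined. The kernel is the cyclic subgroup ⟨5⟩ of ℤ_30 (order 6), i.e. {0, 5, 10, 15, 20, 25}

ker(φ) = {0, 5, 10, 15, 20, 25}


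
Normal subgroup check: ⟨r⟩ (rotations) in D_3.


H = ⟨r⟩ (rotations) in D_3
The rotation subgroup ⟨r⟩ has index 2 in D_3, so it is normal

Yes, normal subgroup


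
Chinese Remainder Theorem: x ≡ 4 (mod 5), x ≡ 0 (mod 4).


m₁ = 5, m₂ = 4, gcd = 1, so CRT applies. M = m₁·m₂ = 20
Let M₁ = M/m₁ = 4, M₂ = M/m₂ = 5
Find y₁ ≡ M₁⁻¹ (mod m₁): 4⁻¹ ≡ 4 (mod 5)
Find y₂ ≡ M₂⁻¹ (mod m₂): 5⁻¹ ≡ 1 (mod 4)
x = a₁·M₁·y₁ + a₂·M₂·y₂ = 4·4·4 + 0·5·1 = 64
Reduce mod 20: x ≡ 4
Check: 4 mod 5 = 4 ✓, 4 mod 4 = 0 ✓

x ≡ 4 (mod 20)


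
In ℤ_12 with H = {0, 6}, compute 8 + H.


8 + H = {8 + h (mod 12) : h ∈ H}
8+0=8, 8+6=2
8 + H = {2, 8} = 2 + H

8 + H = {2, 8}


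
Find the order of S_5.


|S_n| = n! (number of permutations of n symbols)
|S_5| = 5! = 120

|S_5| = 120


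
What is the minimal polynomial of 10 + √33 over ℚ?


Let α = 10 + √33. Then α - 10 = √33, so (α - 10)² = 33, giving α² - 20α + 67 = 0. Degree 2 and α ∉ ℚ, so this is the minimal polynomial.

Minimal polynomial: x² - 20x + 67


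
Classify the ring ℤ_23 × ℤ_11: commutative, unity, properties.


Direct product ring; commutative with unity (1,1); but (1,0)·(0,1) = (0,0) gives zero divisors, so not an integral domain
Commutative: Yes
Integral domain: No
Has unity: Yes

ℤ_23 × ℤ_11: Commutative=Yes, Unity=Yes


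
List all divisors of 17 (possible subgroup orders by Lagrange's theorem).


Lagrange's theorem: |H| divides |G|
|G| = 17
Divisors of 17: 1, 17

Possible subgroup orders: {1, 17}


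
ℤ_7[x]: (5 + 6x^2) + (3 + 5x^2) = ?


Add coefficients mod 7:
x^0: 5 + 3 = 1 (mod 7)
x^1: 0 + 0 = 0 (mod 7)
x^2: 6 + 5 = 4 (mod 7)
Result: 1 + 4x^2

f + g = 1 + 4x^2


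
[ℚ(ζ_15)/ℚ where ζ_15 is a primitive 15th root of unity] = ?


[ℚ(ζ_n):ℚ] = deg Φ_n(x) = φ(n). Here φ(15) = 8

[ℚ(ζ_15)/ℚ where ζ_15 is a primitive 15th root of unity] = 8


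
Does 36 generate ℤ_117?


g generates ℤ_n iff gcd(g, n) = 1
gcd(36, 117) = 9
Since gcd = 9 ≠ 1, ⟨36⟩ has order 13 < 117, so 36 is not a generator.

No, 36 does not generate ℤ_117


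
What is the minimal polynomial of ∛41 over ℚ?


∛41 satisfies x³ - 41 = 0, irreducible over ℚ (no rational root; 41 is not a perfect cube)

Minimal polynomial: x³ - 41


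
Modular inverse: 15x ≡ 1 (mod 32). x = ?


Use the extended Euclidean algorithm to write 1 = 15·s + 32·t; then s mod 32 is the inverse.
Euclidean algorithm:
  15 = 0·32 + 15
  32 = 2·15 + 2
  15 = 7·2 + 1
  2 = 2·1 + 0
gcd(15,32) = 1
Back-substitution gives: 15·(15) + 32·(-7) = 1
So 15⁻¹ ≡ 15 ≡ 15 (mod 32)
Check: 15 × 15 = 225 ≡ 1 (mod 32) ✓

15⁻¹ ≡ 15 (mod 32)


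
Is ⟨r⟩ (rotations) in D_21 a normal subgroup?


H = ⟨r⟩ (rotations) in D_21
The rotation subgroup ⟨r⟩ has index 2 in D_21, so it is normal

Yes, normal subgroup


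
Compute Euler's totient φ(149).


Factor n: 149 = 149
φ(n) = n · ∏(1 - 1/p) over distinct primes p | n
φ(149) = 149 · (1 - 1/149) = 148

φ(149) = 148


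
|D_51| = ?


|D_n| = 2n (n rotations and n reflections)
|D_51| = 2×51 = 102

|D_51| = 102


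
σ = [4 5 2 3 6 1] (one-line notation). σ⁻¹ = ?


To find σ⁻¹, swap domain and range:
σ(1) = 4 → σ⁻¹(4) = 1
σ(2) = 5 → σ⁻¹(5) = 2
σ(3) = 2 → σ⁻¹(2) = 3
σ(4) = 3 → σ⁻¹(3) = 4
σ(5) = 6 → σ⁻¹(6) = 5
σ(6) = 1 → σ⁻¹(1) = 6

σ⁻¹ = [6 3 4 1 2 5]


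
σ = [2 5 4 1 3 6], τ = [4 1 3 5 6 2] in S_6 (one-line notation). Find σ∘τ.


σ∘τ: apply τ first, then σ
1 →τ 4 →σ 1
2 →τ 1 →σ 2
3 →τ 3 →σ 4
4 →τ 5 →σ 3
5 →τ 6 →σ 6
6 →τ 2 →σ 5

σ∘τ = [1 2 4 3 6 5]


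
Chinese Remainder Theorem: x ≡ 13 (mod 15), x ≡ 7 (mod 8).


m₁ = 15, m₂ = 8, gcd = 1, so CRT applies. M = m₁·m₂ = 120
Let M₁ = M/m₁ = 8, M₂ = M/m₂ = 15
Find y₁ ≡ M₁⁻¹ (mod m₁): 8⁻¹ ≡ 2 (mod 15)
Find y₂ ≡ M₂⁻¹ (mod m₂): 15⁻¹ ≡ 7 (mod 8)
x = a₁·M₁·y₁ + a₂·M₂·y₂ = 13·8·2 + 7·15·7 = 943
Reduce mod 120: x ≡ 103
Check: 103 mod 15 = 13 ✓, 103 mod 8 = 7 ✓

x ≡ 103 (mod 120)


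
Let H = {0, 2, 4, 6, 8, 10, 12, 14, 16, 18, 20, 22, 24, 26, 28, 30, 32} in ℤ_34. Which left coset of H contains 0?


0 + H = {0 + h (mod 34) : h ∈ H}
0+0=0, 0+2=2, 0+4=4, 0+6=6, 0+8=8, 0+10=10, 0+12=12, 0+14=14, 0+16=16, 0+18=18, 0+20=20, 0+22=22, 0+24=24, 0+26=26, 0+28=28, 0+30=30, 0+32=32

0 + H = {0, 2, 4, 6, 8, 10, 12, 14, 16, 18, 20, 22, 24, 26, 28, 30, 32}


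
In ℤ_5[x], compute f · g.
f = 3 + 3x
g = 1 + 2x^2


Expand and collect like terms; reduce coefficients mod 5:
x^0: 3·1 = 3 ≡ 3 (mod 5)
x^1: 3·0 + 3·1 = 3 ≡ 3 (mod 5)
x^2: 3·2 + 3·0 = 6 ≡ 1 (mod 5)
x^3: 3·2 = 6 ≡ 1 (mod 5)
Result: 3 + 3x + x^2 + x^3

f · g = 3 + 3x + x^2 + x^3


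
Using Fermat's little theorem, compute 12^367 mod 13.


Fermat's little theorem: if p is prime and gcd(a,p)=1, then a^(p-1) ≡ 1 (mod p)
p = 13 is prime, gcd(12,13) = 1
Reduce exponent: 367 mod 12 = 7
So 12^367 ≡ 12^7 (mod 13)
12^7 mod 13 = 12

12^367 ≡ 12 (mod 13)


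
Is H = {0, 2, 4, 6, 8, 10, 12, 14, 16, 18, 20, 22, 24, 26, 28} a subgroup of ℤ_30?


Subgroup test for H = {0, 2, 4, 6, 8, 10, 12, 14, 16, 18, 20, 22, 24, 26, 28} in (ℤ_30, +):
(1) 0 ∈ H? Yes
(2) Closure: for all a,b ∈ H, (a+b) mod 30 ∈ H? Yes
(3) Inverses: for all a ∈ H, -a mod 30 ∈ H? Yes

Yes, H is a subgroup of ℤ_30


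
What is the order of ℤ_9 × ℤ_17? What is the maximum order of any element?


|ℤ_9 × ℤ_17| = 9 × 17 = 153
Max element order = lcm(9,17) = 153
Cyclic? Yes (gcd=1)

|ℤ_9×ℤ_17| = 153, max element order = 153


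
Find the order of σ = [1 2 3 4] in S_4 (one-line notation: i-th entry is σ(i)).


Cycle decomposition: identity (all elements fixed)
Order = 1 (identity has order 1)

ord(σ) = 1


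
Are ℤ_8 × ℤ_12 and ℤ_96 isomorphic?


Comparing ℤ_8 × ℤ_12 and ℤ_96:
gcd(8,12) = 4 ≠ 1. Max element order in ℤ_8×ℤ_12 is lcm(8,12) = 24 < 96, so it has no element of order 96

No, ℤ_8 × ℤ_12 ≇ ℤ_96


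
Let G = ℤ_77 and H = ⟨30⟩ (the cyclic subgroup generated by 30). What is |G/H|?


|⟨30⟩| = n / gcd(30, 77) = 77 / 1 = 77
H is normal (ℤ_77 is abelian).
|G/H| = |G| / |H| = 77 / 77 = 1

|G/H| = 1


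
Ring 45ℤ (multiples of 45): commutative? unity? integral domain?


45ℤ is a commutative ring under +,× but has no multiplicative identity (1 ∉ 45ℤ); it has no zero divisors, but without unity it is not an integral domain
Commutative: Yes
Integral domain: No
Has unity: No

45ℤ (multiples of 45): Commutative=Yes, Unity=No


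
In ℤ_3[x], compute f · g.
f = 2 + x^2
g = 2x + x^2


Expand and collect like terms; reduce coefficients mod 3:
x^0: 2·0 = 0 ≡ 0 (mod 3)
x^1: 2·2 + 0·0 = 4 ≡ 1 (mod 3)
x^2: 2·1 + 0·2 + 1·0 = 2 ≡ 2 (mod 3)
x^3: 0·1 + 1·2 = 2 ≡ 2 (mod 3)
x^4: 1·1 = 1 ≡ 1 (mod 3)
Result: x + 2x^2 + 2x^3 + x^4

f · g = x + 2x^2 + 2x^3 + x^4


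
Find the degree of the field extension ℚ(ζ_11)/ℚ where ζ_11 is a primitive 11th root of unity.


[ℚ(ζ_n):ℚ] = deg Φ_n(x) = φ(n). Here φ(11) = 10

[ℚ(ζ_11)/ℚ where ζ_11 is a primitive 11th root of unity] = 10


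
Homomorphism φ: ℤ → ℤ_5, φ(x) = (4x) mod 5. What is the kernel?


Kernel = preimage of identity
ker(φ) = {x ∈ ℤ : 4x ≡ 0 (mod 5)}. gcd(4,5) = 1, so 4x ≡ 0 (mod 5) ⟺ x ≡ 0 (mod 5/1 = 5). Hence ker(φ) = 5ℤ

ker(φ) = 5ℤ


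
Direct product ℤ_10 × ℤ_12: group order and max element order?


|ℤ_10 × ℤ_12| = 10 × 12 = 120
Max element order = lcm(10,12) = 60
Cyclic? No (gcd=2)

|ℤ_10×ℤ_12| = 120, max element order = 60


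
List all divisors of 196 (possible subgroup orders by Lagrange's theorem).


Lagrange's theorem: |H| divides |G|
|G| = 196
Divisors of 196: 1, 2, 4, 7, 14, 28, 49, 98, 196

Possible subgroup orders: {1, 2, 4, 7, 14, 28, 49, 98, 196}


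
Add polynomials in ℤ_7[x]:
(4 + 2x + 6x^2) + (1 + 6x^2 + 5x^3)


Add coefficients mod 7:
x^0: 4 + 1 = 5 (mod 7)
x^1: 2 + 0 = 2 (mod 7)
x^2: 6 + 6 = 5 (mod 7)
x^3: 0 + 5 = 5 (mod 7)
Result: 5 + 2x + 5x^2 + 5x^3

f + g = 5 + 2x + 5x^2 + 5x^3


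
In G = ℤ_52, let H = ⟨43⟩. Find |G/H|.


|⟨43⟩| = n / gcd(43, 52) = 52 / 1 = 52
H is normal (ℤ_52 is abelian).
|G/H| = |G| / |H| = 52 / 52 = 1

|G/H| = 1


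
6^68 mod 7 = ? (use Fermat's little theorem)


Fermat's little theorem: if p is prime and gcd(a,p)=1, then a^(p-1) ≡ 1 (mod p)
p = 7 is prime, gcd(6,7) = 1
Reduce exponent: 68 mod 6 = 2
So 6^68 ≡ 6^2 (mod 7)
6^2 mod 7 = 1

6^68 ≡ 1 (mod 7)


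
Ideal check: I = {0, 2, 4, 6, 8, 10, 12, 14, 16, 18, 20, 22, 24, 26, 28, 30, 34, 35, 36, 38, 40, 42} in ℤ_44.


Check ideal conditions for I = {0, 2, 4, 6, 8, 10, 12, 14, 16, 18, 20, 22, 24, 26, 28, 30, 34, 35, 36, 38, 40, 42} in ℤ_44:
(1) I is an additive subgroup? No
(2) For r ∈ ℤ_44 and a ∈ I: r·a ∈ I? No  [counterexample: r=2, a=16, r·a mod 44 = 32 ∉ I]

No, I is not an ideal of ℤ_44


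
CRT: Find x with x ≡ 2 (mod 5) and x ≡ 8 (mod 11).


m₁ = 5, m₂ = 11, gcd = 1, so CRT applies. M = m₁·m₂ = 55
Let M₁ = M/m₁ = 11, M₂ = M/m₂ = 5
Find y₁ ≡ M₁⁻¹ (mod m₁): 11⁻¹ ≡ 1 (mod 5)
Find y₂ ≡ M₂⁻¹ (mod m₂): 5⁻¹ ≡ 9 (mod 11)
x = a₁·M₁·y₁ + a₂·M₂·y₂ = 2·11·1 + 8·5·9 = 382
Reduce mod 55: x ≡ 52
Check: 52 mod 5 = 2 ✓, 52 mod 11 = 8 ✓

x ≡ 52 (mod 55)


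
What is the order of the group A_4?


|A_n| = n!/2 (even permutations)
|A_4| = 4!/2 = 24/2 = 12

|A_4| = 12


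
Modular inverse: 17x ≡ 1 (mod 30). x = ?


Use the extended Euclidean algorithm to write 1 = 17·s + 30·t; then s mod 30 is the inverse.
Euclidean algorithm:
  17 = 0·30 + 17
  30 = 1·17 + 13
  17 = 1·13 + 4
  13 = 3·4 + 1
  4 = 4·1 + 0
gcd(17,30) = 1
Back-substitution gives: 17·(-7) + 30·(4) = 1
So 17⁻¹ ≡ -7 ≡ 23 (mod 30)
Check: 17 × 23 = 391 ≡ 1 (mod 30) ✓

17⁻¹ ≡ 23 (mod 30)


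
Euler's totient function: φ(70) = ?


Factor n: 70 = 2 × 5 × 7
φ(n) = n · ∏(1 - 1/p) over distinct primes p | n
φ(70) = 70 · (1 - 1/2) · (1 - 1/5) · (1 - 1/7) = 24

φ(70) = 24


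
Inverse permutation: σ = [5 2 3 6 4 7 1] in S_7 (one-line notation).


To find σ⁻¹, swap domain and range:
σ(1) = 5 → σ⁻¹(5) = 1
σ(2) = 2 → σ⁻¹(2) = 2
σ(3) = 3 → σ⁻¹(3) = 3
σ(4) = 6 → σ⁻¹(6) = 4
σ(5) = 4 → σ⁻¹(4) = 5
σ(6) = 7 → σ⁻¹(7) = 6
σ(7) = 1 → σ⁻¹(1) = 7

σ⁻¹ = [7 2 3 5 1 4 6]


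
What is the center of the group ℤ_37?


Z(G) = {g ∈ G | gx = xg for all x ∈ G}
ℤ_37 is abelian, so Z(G) = G

Z(ℤ_37) = ℤ_37


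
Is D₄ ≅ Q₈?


Comparing D₄ and Q₈:
D₄ has 5 elements of order 2; Q₈ has only 1

No, D₄ ≇ Q₈


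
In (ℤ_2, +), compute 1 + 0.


Operation: addition mod 2
1 + 0 = (a + b) mod 2 with a = 1, b = 0

1 + 0 = 1


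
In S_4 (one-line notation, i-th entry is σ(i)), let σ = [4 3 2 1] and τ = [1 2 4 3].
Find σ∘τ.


σ∘τ: apply τ first, then σ
1 →τ 1 →σ 4
2 →τ 2 →σ 3
3 →τ 4 →σ 1
4 →τ 3 →σ 2

σ∘τ = [4 3 1 2]


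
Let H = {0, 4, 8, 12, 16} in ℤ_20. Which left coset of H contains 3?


3 + H = {3 + h (mod 20) : h ∈ H}
3+0=3, 3+4=7, 3+8=11, 3+12=15, 3+16=19

3 + H = {3, 7, 11, 15, 19}


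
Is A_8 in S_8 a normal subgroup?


H = A_8 in S_8
A_8 has index 2 in S_8, and every subgroup of index 2 is normal

Yes, normal subgroup


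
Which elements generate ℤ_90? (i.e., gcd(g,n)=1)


g generates ℤ_n iff gcd(g,n) = 1
Prime factors of 90: 2, 3, 5
Generators are g ∈ {1,...,89} not divisible by any of these primes.
Generators: {1, 7, 11, 13, 17, 19, 23, 29, 31, 37, 41, 43, 47, 49, 53, 59, 61, 67, 71, 73, 77, 79, 83, 89}
Number of generators = φ(90) = 24

Generators of ℤ_90 = {1, 7, 11, 13, 17, 19, 23, 29, 31, 37, 41, 43, 47, 49, 53, 59, 61, 67, 71, 73, 77, 79, 83, 89}


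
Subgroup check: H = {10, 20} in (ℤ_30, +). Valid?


Subgroup test for H = {10, 20} in (ℤ_30, +):
(1) 0 ∈ H? No
(2) Closure: for all a,b ∈ H, (a+b) mod 30 ∈ H? No  [counterexample: 10 + 20 = 0 ∉ H]
(3) Inverses: for all a ∈ H, -a mod 30 ∈ H? Yes

No, H is not a subgroup of ℤ_30


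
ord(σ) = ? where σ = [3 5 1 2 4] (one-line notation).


Cycle decomposition: (1 3) (2 5 4)
Cycle lengths: 2, 3
Order = lcm(2, 3) = 6

ord(σ) = 6


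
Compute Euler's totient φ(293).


Factor n: 293 = 293
φ(n) = n · ∏(1 - 1/p) over distinct primes p | n
φ(293) = 293 · (1 - 1/293) = 292

φ(293) = 292


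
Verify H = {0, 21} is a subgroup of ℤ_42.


Subgroup test for H = {0, 21} in (ℤ_42, +):
(1) 0 ∈ H? Yes
(2) Closure: for all a,b ∈ H, (a+b) mod 42 ∈ H? Yes
(3) Inverses: for all a ∈ H, -a mod 42 ∈ H? Yes

Yes, H is a subgroup of ℤ_42


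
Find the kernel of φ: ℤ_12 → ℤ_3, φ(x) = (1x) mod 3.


Kernel = preimage of identity
ker(φ) = {x ∈ ℤ_12 : 1x ≡ 0 (mod 3)}. Since 3 | 12, φ is well-defined. The kernel is the cyclic subgroup ⟨3⟩ of ℤ_12 (order 4), i.e. {0, 3, 6, 9}

ker(φ) = {0, 3, 6, 9}


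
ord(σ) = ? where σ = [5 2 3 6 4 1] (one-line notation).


Cycle decomposition: (1 5 4 6)
Cycle lengths: 4
Order = lcm(4) = 4

ord(σ) = 4


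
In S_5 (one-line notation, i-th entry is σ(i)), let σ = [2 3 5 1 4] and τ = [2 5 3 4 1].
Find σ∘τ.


σ∘τ: apply τ first, then σ
1 →τ 2 →σ 3
2 →τ 5 →σ 4
3 →τ 3 →σ 5
4 →τ 4 →σ 1
5 →τ 1 →σ 2

σ∘τ = [3 4 5 1 2]


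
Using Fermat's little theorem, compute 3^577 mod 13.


Fermat's little theorem: if p is prime and gcd(a,p)=1, then a^(p-1) ≡ 1 (mod p)
p = 13 is prime, gcd(3,13) = 1
Reduce exponent: 577 mod 12 = 1
So 3^577 ≡ 3^1 (mod 13)
3^1 mod 13 = 3

3^577 ≡ 3 (mod 13)


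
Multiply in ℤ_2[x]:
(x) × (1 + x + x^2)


Expand and collect like terms; reduce coefficients mod 2:
x^0: 0·1 = 0 ≡ 0 (mod 2)
x^1: 0·1 + 1·1 = 1 ≡ 1 (mod 2)
x^2: 0·1 + 1·1 = 1 ≡ 1 (mod 2)
x^3: 1·1 = 1 ≡ 1 (mod 2)
Result: x + x^2 + x^3

f · g = x + x^2 + x^3


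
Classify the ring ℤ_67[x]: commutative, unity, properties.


ℤ_67 is a field (n prime), so ℤ_67[x] is a commutative integral domain with unity
Commutative: Yes
Integral domain: Yes
Has unity: Yes

ℤ_67[x]: Commutative=Yes, Unity=Yes


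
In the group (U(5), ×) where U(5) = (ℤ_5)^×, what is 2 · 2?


Operation: multiplication mod 5
2 · 2 = (a × b) mod 5 with a = 2, b = 2

2 · 2 = 4


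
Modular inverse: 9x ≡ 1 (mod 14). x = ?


Use the extended Euclidean algorithm to write 1 = 9·s + 14·t; then s mod 14 is the inverse.
Euclidean algorithm:
  9 = 0·14 + 9
  14 = 1·9 + 5
  9 = 1·5 + 4
  5 = 1·4 + 1
  4 = 4·1 + 0
gcd(9,14) = 1
Back-substitution gives: 9·(-3) + 14·(2) = 1
So 9⁻¹ ≡ -3 ≡ 11 (mod 14)
Check: 9 × 11 = 99 ≡ 1 (mod 14) ✓

9⁻¹ ≡ 11 (mod 14)


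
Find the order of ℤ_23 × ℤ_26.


|A × B| = |A| · |B|
|ℤ_23 × ℤ_26| = 23 × 26 = 598

|ℤ_23 × ℤ_26| = 598


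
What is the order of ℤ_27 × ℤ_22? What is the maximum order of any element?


|ℤ_27 × ℤ_22| = 27 × 22 = 594
Max element order = lcm(27,22) = 594
Cyclic? Yes (gcd=1)

|ℤ_27×ℤ_22| = 594, max element order = 594


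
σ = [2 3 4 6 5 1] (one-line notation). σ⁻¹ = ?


To find σ⁻¹, swap domain and range:
σ(1) = 2 → σ⁻¹(2) = 1
σ(2) = 3 → σ⁻¹(3) = 2
σ(3) = 4 → σ⁻¹(4) = 3
σ(4) = 6 → σ⁻¹(6) = 4
σ(5) = 5 → σ⁻¹(5) = 5
σ(6) = 1 → σ⁻¹(1) = 6

σ⁻¹ = [6 1 2 3 5 4]


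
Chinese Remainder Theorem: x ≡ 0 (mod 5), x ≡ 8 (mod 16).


m₁ = 5, m₂ = 16, gcd = 1, so CRT applies. M = m₁·m₂ = 80
Let M₁ = M/m₁ = 16, M₂ = M/m₂ = 5
Find y₁ ≡ M₁⁻¹ (mod m₁): 16⁻¹ ≡ 1 (mod 5)
Find y₂ ≡ M₂⁻¹ (mod m₂): 5⁻¹ ≡ 13 (mod 16)
x = a₁·M₁·y₁ + a₂·M₂·y₂ = 0·16·1 + 8·5·13 = 520
Reduce mod 80: x ≡ 40
Check: 40 mod 5 = 0 ✓, 40 mod 16 = 8 ✓

x ≡ 40 (mod 80)


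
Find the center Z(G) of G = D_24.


Z(G) = {g ∈ G | gx = xg for all x ∈ G}
For even n, Z(D_n) = {e, r^(n/2)}: the 180° rotation r^12 commutes with every reflection and rotation

Z(D_24) = {e, r^12}


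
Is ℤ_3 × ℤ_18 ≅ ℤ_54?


Comparing ℤ_3 × ℤ_18 and ℤ_54:
gcd(3,18) = 3 ≠ 1. Max element order in ℤ_3×ℤ_18 is lcm(3,18) = 18 < 54, so it has no element of order 54

No, ℤ_3 × ℤ_18 ≇ ℤ_54


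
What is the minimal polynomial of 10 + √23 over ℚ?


Let α = 10 + √23. Then α - 10 = √23, so (α - 10)² = 23, giving α² - 20α + 77 = 0. Degree 2 and α ∉ ℚ, so this is the minimal polynomial.

Minimal polynomial: x² - 20x + 77


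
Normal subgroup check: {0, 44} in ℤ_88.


H = {0, 44} in ℤ_88
ℤ_88 is abelian; every subgroup of an abelian group is normal

Yes, normal subgroup


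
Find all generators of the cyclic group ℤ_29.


g generates ℤ_n iff gcd(g,n) = 1
Prime factors of 29: 29
Generators are g ∈ {1,...,28} not divisible by any of these primes.
Generators: {1, 2, 3, 4, 5, 6, 7, 8, 9, 10, 11, 12, 13, 14, 15, 16, 17, 18, 19, 20, 21, 22, 23, 24, 25, 26, 27, 28}
Number of generators = φ(29) = 28

Generators of ℤ_29 = {1, 2, 3, 4, 5, 6, 7, 8, 9, 10, 11, 12, 13, 14, 15, 16, 17, 18, 19, 20, 21, 22, 23, 24, 25, 26, 27, 28}


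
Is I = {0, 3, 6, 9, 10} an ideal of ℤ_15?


Check ideal conditions for I = {0, 3, 6, 9, 10} in ℤ_15:
(1) I is an additive subgroup? No
(2) For r ∈ ℤ_15 and a ∈ I: r·a ∈ I? No  [counterexample: r=2, a=6, r·a mod 15 = 12 ∉ I]

No, I is not an ideal of ℤ_15


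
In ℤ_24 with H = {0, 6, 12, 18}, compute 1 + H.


1 + H = {1 + h (mod 24) : h ∈ H}
1+0=1, 1+6=7, 1+12=13, 1+18=19

1 + H = {1, 7, 13, 19}


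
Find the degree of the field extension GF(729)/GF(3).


GF(729) = GF(3^6), so the extension degree is 6

[GF(729)/GF(3)] = 6


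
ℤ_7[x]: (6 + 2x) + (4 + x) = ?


Add coefficients mod 7:
x^0: 6 + 4 = 3 (mod 7)
x^1: 2 + 1 = 3 (mod 7)
Result: 3 + 3x

f + g = 3 + 3x


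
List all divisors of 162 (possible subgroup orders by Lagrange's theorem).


Lagrange's theorem: |H| divides |G|
|G| = 162
Divisors of 162: 1, 2, 3, 6, 9, 18, 27, 54, 81, 162

Possible subgroup orders: {1, 2, 3, 6, 9, 18, 27, 54, 81, 162}


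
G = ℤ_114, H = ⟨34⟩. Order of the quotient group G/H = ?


|⟨34⟩| = n / gcd(34, 114) = 114 / 2 = 57
H is normal (ℤ_114 is abelian).
|G/H| = |G| / |H| = 114 / 57 = 2

|G/H| = 2


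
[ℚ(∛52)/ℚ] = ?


∛52 has minimal polynomial x³ - 52 (irreducible over ℚ since 52 is not a perfect cube)

[ℚ(∛52)/ℚ] = 3


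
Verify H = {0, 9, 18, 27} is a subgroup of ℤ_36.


Subgroup test for H = {0, 9, 18, 27} in (ℤ_36, +):
(1) 0 ∈ H? Yes
(2) Closure: for all a,b ∈ H, (a+b) mod 36 ∈ H? Yes
(3) Inverses: for all a ∈ H, -a mod 36 ∈ H? Yes

Yes, H is a subgroup of ℤ_36


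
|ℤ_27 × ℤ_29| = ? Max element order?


|ℤ_27 × ℤ_29| = 27 × 29 = 783
Max element order = lcm(27,29) = 783
Cyclic? Yes (gcd=1)

|ℤ_27×ℤ_29| = 783, max element order = 783


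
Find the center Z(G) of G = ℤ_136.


Z(G) = {g ∈ G | gx = xg for all x ∈ G}
ℤ_136 is abelian, so Z(G) = G

Z(ℤ_136) = ℤ_136


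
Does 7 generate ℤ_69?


g generates ℤ_n iff gcd(g, n) = 1
gcd(7, 69) = 1
Since gcd = 1, 7 is a generator.

Yes, 7 generates ℤ_69


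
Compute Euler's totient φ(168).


Factor n: 168 = 2^3 × 3 × 7
φ(n) = n · ∏(1 - 1/p) over distinct primes p | n
φ(168) = 168 · (1 - 1/2) · (1 - 1/3) · (1 - 1/7) = 48

φ(168) = 48


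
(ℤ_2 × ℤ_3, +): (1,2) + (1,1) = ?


Operation: componentwise addition mod (2, 3)
(1,2) + (1,1) = ((a₁+b₁) mod 2, (a₂+b₂) mod 3) with a = (1,2), b = (1,1)

(1,2) + (1,1) = (0,0)


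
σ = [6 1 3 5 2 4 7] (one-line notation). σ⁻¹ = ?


To find σ⁻¹, swap domain and range:
σ(1) = 6 → σ⁻¹(6) = 1
σ(2) = 1 → σ⁻¹(1) = 2
σ(3) = 3 → σ⁻¹(3) = 3
σ(4) = 5 → σ⁻¹(5) = 4
σ(5) = 2 → σ⁻¹(2) = 5
σ(6) = 4 → σ⁻¹(4) = 6
σ(7) = 7 → σ⁻¹(7) = 7

σ⁻¹ = [2 5 3 6 4 1 7]


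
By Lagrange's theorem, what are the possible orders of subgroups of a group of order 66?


Lagrange's theorem: |H| divides |G|
|G| = 66
Divisors of 66: 1, 2, 3, 6, 11, 22, 33, 66

Possible subgroup orders: {1, 2, 3, 6, 11, 22, 33, 66}


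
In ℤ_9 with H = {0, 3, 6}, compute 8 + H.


8 + H = {8 + h (mod 9) : h ∈ H}
8+0=8, 8+3=2, 8+6=5
8 + H = {2, 5, 8} = 2 + H

8 + H = {2, 5, 8}


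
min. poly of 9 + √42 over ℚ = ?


Let α = 9 + √42. Then α - 9 = √42, so (α - 9)² = 42, giving α² - 18α + 39 = 0. Degree 2 and α ∉ ℚ, so this is the minimal polynomial.

Minimal polynomial: x² - 18x + 39


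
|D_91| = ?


|D_n| = 2n (n rotations and n reflections)
|D_91| = 2×91 = 182

|D_91| = 182


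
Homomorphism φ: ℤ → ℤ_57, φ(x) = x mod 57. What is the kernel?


Kernel = preimage of identity
ker(φ) = {x ∈ ℤ : x ≡ 0 (mod 57)} = 57ℤ = {0, ±57, ±114, ...}

ker(φ) = 57ℤ


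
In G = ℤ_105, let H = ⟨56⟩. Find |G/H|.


|⟨56⟩| = n / gcd(56, 105) = 105 / 7 = 15
H is normal (ℤ_105 is abelian).
|G/H| = |G| / |H| = 105 / 15 = 7

|G/H| = 7


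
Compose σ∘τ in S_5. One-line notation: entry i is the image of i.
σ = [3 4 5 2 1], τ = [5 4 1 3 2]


σ∘τ: apply τ first, then σ
1 →τ 5 →σ 1
2 →τ 4 →σ 2
3 →τ 1 →σ 3
4 →τ 3 →σ 5
5 →τ 2 →σ 4

σ∘τ = [1 2 3 5 4]


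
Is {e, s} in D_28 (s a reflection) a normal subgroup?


H = {e, s} in D_28 (s a reflection)
r·s·r⁻¹ = sr⁻² ≠ s for n ≥ 3, so {e, s} is not closed under conjugation

No, not a normal subgroup


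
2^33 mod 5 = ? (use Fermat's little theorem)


Fermat's little theorem: if p is prime and gcd(a,p)=1, then a^(p-1) ≡ 1 (mod p)
p = 5 is prime, gcd(2,5) = 1
Reduce exponent: 33 mod 4 = 1
So 2^33 ≡ 2^1 (mod 5)
2^1 mod 5 = 2

2^33 ≡ 2 (mod 5)


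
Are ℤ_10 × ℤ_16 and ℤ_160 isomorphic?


Comparing ℤ_10 × ℤ_16 and ℤ_160:
gcd(10,16) = 2 ≠ 1. Max element order in ℤ_10×ℤ_16 is lcm(10,16) = 80 < 160, so it has no element of order 160

No, ℤ_10 × ℤ_16 ≇ ℤ_160


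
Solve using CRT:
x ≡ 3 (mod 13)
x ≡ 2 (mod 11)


m₁ = 13, m₂ = 11, gcd = 1, so CRT applies. M = m₁·m₂ = 143
Let M₁ = M/m₁ = 11, M₂ = M/m₂ = 13
Find y₁ ≡ M₁⁻¹ (mod m₁): 11⁻¹ ≡ 6 (mod 13)
Find y₂ ≡ M₂⁻¹ (mod m₂): 13⁻¹ ≡ 6 (mod 11)
x = a₁·M₁·y₁ + a₂·M₂·y₂ = 3·11·6 + 2·13·6 = 354
Reduce mod 143: x ≡ 68
Check: 68 mod 13 = 3 ✓, 68 mod 11 = 2 ✓

x ≡ 68 (mod 143)


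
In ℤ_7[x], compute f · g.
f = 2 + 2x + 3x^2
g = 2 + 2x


Expand and collect like terms; reduce coefficients mod 7:
x^0: 2·2 = 4 ≡ 4 (mod 7)
x^1: 2·2 + 2·2 = 8 ≡ 1 (mod 7)
x^2: 2·2 + 3·2 = 10 ≡ 3 (mod 7)
x^3: 3·2 = 6 ≡ 6 (mod 7)
Result: 4 + x + 3x^2 + 6x^3

f · g = 4 + x + 3x^2 + 6x^3


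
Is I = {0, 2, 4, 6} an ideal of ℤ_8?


Check ideal conditions for I = {0, 2, 4, 6} in ℤ_8:
(1) I is an additive subgroup? Yes
(2) For r ∈ ℤ_8 and a ∈ I: r·a ∈ I? Yes

Yes, I is an ideal of ℤ_8


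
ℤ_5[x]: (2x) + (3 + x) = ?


Add coefficients mod 5:
x^0: 0 + 3 = 3 (mod 5)
x^1: 2 + 1 = 3 (mod 5)
Result: 3 + 3x

f + g = 3 + 3x


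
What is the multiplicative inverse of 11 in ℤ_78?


Use the extended Euclidean algorithm to write 1 = 11·s + 78·t; then s mod 78 is the inverse.
Euclidean algorithm:
  11 = 0·78 + 11
  78 = 7·11 + 1
  11 = 11·1 + 0
gcd(11,78) = 1
Back-substitution gives: 11·(-7) + 78·(1) = 1
So 11⁻¹ ≡ -7 ≡ 71 (mod 78)
Check: 11 × 71 = 781 ≡ 1 (mod 78) ✓

11⁻¹ ≡ 71 (mod 78)


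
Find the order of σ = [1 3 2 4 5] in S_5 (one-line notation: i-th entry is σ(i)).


Cycle decomposition: (2 3)
Cycle lengths: 2
Order = lcm(2) = 2

ord(σ) = 2


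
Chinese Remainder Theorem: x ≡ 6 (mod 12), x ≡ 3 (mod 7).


m₁ = 12, m₂ = 7, gcd = 1, so CRT applies. M = m₁·m₂ = 84
Let M₁ = M/m₁ = 7, M₂ = M/m₂ = 12
Find y₁ ≡ M₁⁻¹ (mod m₁): 7⁻¹ ≡ 7 (mod 12)
Find y₂ ≡ M₂⁻¹ (mod m₂): 12⁻¹ ≡ 3 (mod 7)
x = a₁·M₁·y₁ + a₂·M₂·y₂ = 6·7·7 + 3·12·3 = 402
Reduce mod 84: x ≡ 66
Check: 66 mod 12 = 6 ✓, 66 mod 7 = 3 ✓

x ≡ 66 (mod 84)


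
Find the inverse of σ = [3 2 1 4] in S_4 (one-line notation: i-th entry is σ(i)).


To find σ⁻¹, swap domain and range:
σ(1) = 3 → σ⁻¹(3) = 1
σ(2) = 2 → σ⁻¹(2) = 2
σ(3) = 1 → σ⁻¹(1) = 3
σ(4) = 4 → σ⁻¹(4) = 4

σ⁻¹ = [3 2 1 4]


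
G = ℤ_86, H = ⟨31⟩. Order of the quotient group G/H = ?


|⟨31⟩| = n / gcd(31, 86) = 86 / 1 = 86
H is normal (ℤ_86 is abelian).
|G/H| = |G| / |H| = 86 / 86 = 1

|G/H| = 1


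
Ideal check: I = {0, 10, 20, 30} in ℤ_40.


Check ideal conditions for I = {0, 10, 20, 30} in ℤ_40:
(1) I is an additive subgroup? Yes
(2) For r ∈ ℤ_40 and a ∈ I: r·a ∈ I? Yes

Yes, I is an ideal of ℤ_40


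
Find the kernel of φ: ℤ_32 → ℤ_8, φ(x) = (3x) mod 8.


Kernel = preimage of identity
ker(φ) = {x ∈ ℤ_32 : 3x ≡ 0 (mod 8)}. Since 8 | 32, φ is well-defined. The kernel is the cyclic subgroup ⟨8⟩ of ℤ_32 (order 4), i.e. {0, 8, 16, 24}

ker(φ) = {0, 8, 16, 24}


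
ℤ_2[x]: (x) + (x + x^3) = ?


Add coefficients mod 2:
x^0: 0 + 0 = 0 (mod 2)
x^1: 1 + 1 = 0 (mod 2)
x^2: 0 + 0 = 0 (mod 2)
x^3: 0 + 1 = 1 (mod 2)
Result: x^3

f + g = x^3


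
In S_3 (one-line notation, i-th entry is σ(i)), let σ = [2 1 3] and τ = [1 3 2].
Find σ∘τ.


σ∘τ: apply τ first, then σ
1 →τ 1 →σ 2
2 →τ 3 →σ 3
3 →τ 2 →σ 1

σ∘τ = [2 3 1]


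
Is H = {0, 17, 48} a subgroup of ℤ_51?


Subgroup test for H = {0, 17, 48} in (ℤ_51, +):
(1) 0 ∈ H? Yes
(2) Closure: for all a,b ∈ H, (a+b) mod 51 ∈ H? No  [counterexample: 17 + 17 = 34 ∉ H]
(3) Inverses: for all a ∈ H, -a mod 51 ∈ H? No

No, H is not a subgroup of ℤ_51


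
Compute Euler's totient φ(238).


Factor n: 238 = 2 × 7 × 17
φ(n) = n · ∏(1 - 1/p) over distinct primes p | n
φ(238) = 238 · (1 - 1/2) · (1 - 1/7) · (1 - 1/17) = 96

φ(238) = 96


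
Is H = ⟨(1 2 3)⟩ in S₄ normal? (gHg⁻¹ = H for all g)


H = ⟨(1 2 3)⟩ in S₄
(1 4)(1 2 3)(1 4)⁻¹ = (4 2 3) ∉ ⟨(1 2 3)⟩

No, not a normal subgroup


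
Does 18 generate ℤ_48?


g generates ℤ_n iff gcd(g, n) = 1
gcd(18, 48) = 6
Since gcd = 6 ≠ 1, ⟨18⟩ has order 8 < 48, so 18 is not a generator.

No, 18 does not generate ℤ_48


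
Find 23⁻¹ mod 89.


Use the extended Euclidean algorithm to write 1 = 23·s + 89·t; then s mod 89 is the inverse.
Euclidean algorithm:
  23 = 0·89 + 23
  89 = 3·23 + 20
  23 = 1·20 + 3
  20 = 6·3 + 2
  3 = 1·2 + 1
  2 = 2·1 + 0
gcd(23,89) = 1
Back-substitution gives: 23·(31) + 89·(-8) = 1
So 23⁻¹ ≡ 31 ≡ 31 (mod 89)
Check: 23 × 31 = 713 ≡ 1 (mod 89) ✓

23⁻¹ ≡ 31 (mod 89)


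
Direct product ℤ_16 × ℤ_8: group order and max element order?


|ℤ_16 × ℤ_8| = 16 × 8 = 128
Max element order = lcm(16,8) = 16
Cyclic? No (gcd=8)

|ℤ_16×ℤ_8| = 128, max element order = 16


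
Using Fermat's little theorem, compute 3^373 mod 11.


Fermat's little theorem: if p is prime and gcd(a,p)=1, then a^(p-1) ≡ 1 (mod p)
p = 11 is prime, gcd(3,11) = 1
Reduce exponent: 373 mod 10 = 3
So 3^373 ≡ 3^3 (mod 11)
3^3 mod 11 = 5

3^373 ≡ 5 (mod 11)


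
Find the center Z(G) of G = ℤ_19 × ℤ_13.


Z(G) = {g ∈ G | gx = xg for all x ∈ G}
Direct product of abelian groups is abelian, so Z(G) = G

Z(ℤ_19 × ℤ_13) = ℤ_19 × ℤ_13


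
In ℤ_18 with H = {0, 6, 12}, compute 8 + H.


8 + H = {8 + h (mod 18) : h ∈ H}
8+0=8, 8+6=14, 8+12=2
8 + H = {2, 8, 14} = 2 + H

8 + H = {2, 8, 14}


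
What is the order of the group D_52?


|D_n| = 2n (n rotations and n reflections)
|D_52| = 2×52 = 104

|D_52| = 104


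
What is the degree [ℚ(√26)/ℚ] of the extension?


√26 has minimal polynomial x² - 26 (irreducible over ℚ since 26 is squarefree)

[ℚ(√26)/ℚ] = 2


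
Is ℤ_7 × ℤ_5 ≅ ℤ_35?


Comparing ℤ_7 × ℤ_5 and ℤ_35:
gcd(7,5) = 1, so ℤ_7 × ℤ_5 ≅ ℤ_35 (CRT)

Yes, ℤ_7 × ℤ_5 ≅ ℤ_35


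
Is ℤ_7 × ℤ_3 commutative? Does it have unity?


Direct product ring; commutative with unity (1,1); but (1,0)·(0,1) = (0,0) gives zero divisors, so not an integral domain
Commutative: Yes
Integral domain: No
Has unity: Yes

ℤ_7 × ℤ_3: Commutative=Yes, Unity=Yes


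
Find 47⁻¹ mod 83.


Use the extended Euclidean algorithm to write 1 = 47·s + 83·t; then s mod 83 is the inverse.
Euclidean algorithm:
  47 = 0·83 + 47
  83 = 1·47 + 36
  47 = 1·36 + 11
  36 = 3·11 + 3
  11 = 3·3 + 2
  3 = 1·2 + 1
  2 = 2·1 + 0
gcd(47,83) = 1
Back-substitution gives: 47·(-30) + 83·(17) = 1
So 47⁻¹ ≡ -30 ≡ 53 (mod 83)
Check: 47 × 53 = 2491 ≡ 1 (mod 83) ✓

47⁻¹ ≡ 53 (mod 83)


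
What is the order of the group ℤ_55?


ℤ_n has n elements.

|ℤ_55| = 55


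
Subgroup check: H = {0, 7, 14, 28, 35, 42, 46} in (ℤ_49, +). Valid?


Subgroup test for H = {0, 7, 14, 28, 35, 42, 46} in (ℤ_49, +):
(1) 0 ∈ H? Yes
(2) Closure: for all a,b ∈ H, (a+b) mod 49 ∈ H? No  [counterexample: 7 + 14 = 21 ∉ H]
(3) Inverses: for all a ∈ H, -a mod 49 ∈ H? No

No, H is not a subgroup of ℤ_49


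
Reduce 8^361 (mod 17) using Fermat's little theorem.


Fermat's little theorem: if p is prime and gcd(a,p)=1, then a^(p-1) ≡ 1 (mod p)
p = 17 is prime, gcd(8,17) = 1
Reduce exponent: 361 mod 16 = 9
So 8^361 ≡ 8^9 (mod 17)
8^9 mod 17 = 8

8^361 ≡ 8 (mod 17)


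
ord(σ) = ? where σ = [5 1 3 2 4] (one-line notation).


Cycle decomposition: (1 5 4 2)
Cycle lengths: 4
Order = lcm(4) = 4

ord(σ) = 4


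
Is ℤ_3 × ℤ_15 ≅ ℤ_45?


Comparing ℤ_3 × ℤ_15 and ℤ_45:
gcd(3,15) = 3 ≠ 1. Max element order in ℤ_3×ℤ_15 is lcm(3,15) = 15 < 45, so it has no element of order 45

No, ℤ_3 × ℤ_15 ≇ ℤ_45


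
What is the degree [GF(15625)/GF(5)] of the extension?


GF(15625) = GF(5^6), so the extension degree is 6

[GF(15625)/GF(5)] = 6


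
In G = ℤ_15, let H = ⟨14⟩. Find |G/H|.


|⟨14⟩| = n / gcd(14, 15) = 15 / 1 = 15
H is normal (ℤ_15 is abelian).
|G/H| = |G| / |H| = 15 / 15 = 1

|G/H| = 1


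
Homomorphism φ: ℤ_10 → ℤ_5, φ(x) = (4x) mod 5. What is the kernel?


Kernel = preimage of identity
ker(φ) = {x ∈ ℤ_10 : 4x ≡ 0 (mod 5)}. Since 5 | 10, φ is well-defined. The kernel is the cyclic subgroup ⟨5⟩ of ℤ_10 (order 2), i.e. {0, 5}

ker(φ) = {0, 5}


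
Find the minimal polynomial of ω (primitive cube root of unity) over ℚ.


ω satisfies x² + x + 1 = 0 (the cyclotomic polynomial Φ₃)

Minimal polynomial: x² + x + 1


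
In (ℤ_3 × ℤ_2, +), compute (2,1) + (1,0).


Operation: componentwise addition mod (3, 2)
(2,1) + (1,0) = ((a₁+b₁) mod 3, (a₂+b₂) mod 2) with a = (2,1), b = (1,0)

(2,1) + (1,0) = (0,1)


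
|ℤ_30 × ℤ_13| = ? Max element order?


|ℤ_30 × ℤ_13| = 30 × 13 = 390
Max element order = lcm(30,13) = 390
Cyclic? Yes (gcd=1)

|ℤ_30×ℤ_13| = 390, max element order = 390


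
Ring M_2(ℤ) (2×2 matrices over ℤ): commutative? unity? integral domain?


Matrix multiplication is non-commutative for n ≥ 2; the identity matrix I is the unity; singular matrices give zero divisors, so not an integral domain
Commutative: No
Integral domain: No
Has unity: Yes

M_2(ℤ) (2×2 matrices over ℤ): Commutative=No, Unity=Yes


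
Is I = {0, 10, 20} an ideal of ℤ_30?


Check ideal conditions for I = {0, 10, 20} in ℤ_30:
(1) I is an additive subgroup? Yes
(2) For r ∈ ℤ_30 and a ∈ I: r·a ∈ I? Yes

Yes, I is an ideal of ℤ_30


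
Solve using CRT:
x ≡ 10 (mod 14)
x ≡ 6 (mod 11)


m₁ = 14, m₂ = 11, gcd = 1, so CRT applies. M = m₁·m₂ = 154
Let M₁ = M/m₁ = 11, M₂ = M/m₂ = 14
Find y₁ ≡ M₁⁻¹ (mod m₁): 11⁻¹ ≡ 9 (mod 14)
Find y₂ ≡ M₂⁻¹ (mod m₂): 14⁻¹ ≡ 4 (mod 11)
x = a₁·M₁·y₁ + a₂·M₂·y₂ = 10·11·9 + 6·14·4 = 1326
Reduce mod 154: x ≡ 94
Check: 94 mod 14 = 10 ✓, 94 mod 11 = 6 ✓

x ≡ 94 (mod 154)


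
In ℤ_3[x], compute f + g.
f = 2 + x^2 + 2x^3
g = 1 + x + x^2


Add coefficients mod 3:
x^0: 2 + 1 = 0 (mod 3)
x^1: 0 + 1 = 1 (mod 3)
x^2: 1 + 1 = 2 (mod 3)
x^3: 2 + 0 = 2 (mod 3)
Result: x + 2x^2 + 2x^3

f + g = x + 2x^2 + 2x^3
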